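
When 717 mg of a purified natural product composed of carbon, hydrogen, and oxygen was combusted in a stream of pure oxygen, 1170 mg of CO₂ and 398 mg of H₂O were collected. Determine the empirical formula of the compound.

C6H10O5

mol C = 1.17 g CO₂ ÷ 44.009 g/mol = 0.02659 mol
mol H = 2 × 0.398 g H₂O ÷ 18.015 g/mol = 0.04419 mol
mass O = 0.717 − (0.3193 + 0.04454) = 0.3531 g → mol O = 0.3531 ÷ 15.999 = 0.02207 mol
Divide by the smallest (0.02207 mol): C 1.204, H 2.002, O 1.000
Multiplying each by 5 gives whole numbers: C 6.02, H 10.01, O 5.00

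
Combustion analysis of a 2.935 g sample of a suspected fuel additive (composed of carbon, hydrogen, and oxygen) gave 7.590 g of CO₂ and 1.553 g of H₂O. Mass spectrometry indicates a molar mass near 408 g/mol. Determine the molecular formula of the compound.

C24H24O6

mol C = 7.590 g CO₂ ÷ 44.009 g/mol = 0.17246 mol
mol H = 2 × 1.553 g H₂O ÷ 18.015 g/mol = 0.17241 mol
mass O = 2.935 − (2.0715 + 0.17379) = 0.68974 g → mol O = 0.68974 ÷ 15.999 = 0.043111 mol
Divide by the smallest (0.043111 mol): C 4.000, H 3.999, O 1.000
Empirical formula: C4H4O
Empirical-formula mass = 68.08 g/mol; 408 ÷ 68.08 ≈ 6, so the molecular formula is C24H24O6.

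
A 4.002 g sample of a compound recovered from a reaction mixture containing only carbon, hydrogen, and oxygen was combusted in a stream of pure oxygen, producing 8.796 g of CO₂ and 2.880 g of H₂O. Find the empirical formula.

mol C = 8.796 g CO₂ ÷ 44.009 g/mol = 0.19987 mol
mol H = 2 × 2.880 g H₂O ÷ 18.015 g/mol = 0.31973 mol
mass O = 4.002 − (2.4006 + 0.32229) = 1.2791 g → mol O = 1.2791 ÷ 15.999 = 0.079948 mol
Divide by the smallest (0.079948 mol): C 2.500, H 3.999, O 1.000
Multiplying each by 2 gives whole numbers: C 5.00, H 8.00, O 2.00

C5H8O2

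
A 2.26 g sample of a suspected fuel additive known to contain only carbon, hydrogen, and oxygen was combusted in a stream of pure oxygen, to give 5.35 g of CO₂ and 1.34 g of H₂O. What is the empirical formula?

mol C = 5.35 g CO₂ ÷ 44.009 g/mol = 0.1216 mol
mol H = 2 × 1.34 g H₂O ÷ 18.015 g/mol = 0.1488 mol
mass O = 2.26 − (1.460 + 0.1500) = 0.6499 g → mol O = 0.6499 ÷ 15.999 = 0.04062 mol
Divide by the smallest (0.04062 mol): C 2.993, H 3.662, O 1.000
Multiplying each by 3 gives whole numbers: C 8.98, H 10.99, O 3.00

C9H11O3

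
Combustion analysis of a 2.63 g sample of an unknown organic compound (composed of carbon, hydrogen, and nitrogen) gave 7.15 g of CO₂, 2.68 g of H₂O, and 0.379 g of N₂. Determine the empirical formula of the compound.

mol C = 7.15 g CO₂ ÷ 44.009 g/mol = 0.1625 mol
mol H = 2 × 2.68 g H₂O ÷ 18.015 g/mol = 0.2975 mol
mol N = 2 × 0.379 g N₂ ÷ 28.014 g/mol = 0.02706 mol
Divide by the smallest (0.02706 mol): C 6.004, H 10.996, N 1.000

C6H11N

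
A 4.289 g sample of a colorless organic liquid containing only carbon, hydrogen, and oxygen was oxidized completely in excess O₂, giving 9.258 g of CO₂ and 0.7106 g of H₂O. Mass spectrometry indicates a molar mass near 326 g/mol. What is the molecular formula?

mol C = 9.258 g CO₂ ÷ 44.009 g/mol = 0.21037 mol
mol H = 2 × 0.7106 g H₂O ÷ 18.015 g/mol = 0.078890 mol
mass O = 4.289 − (2.5267 + 0.079521) = 1.6828 g → mol O = 1.6828 ÷ 15.999 = 0.10518 mol
Divide by the smallest (0.078890 mol): C 2.667, H 1.000, O 1.333
Multiplying each by 3 gives whole numbers: C 8.00, H 3.00, O 4.00
Empirical formula: C8H3O4
Empirical-formula mass = 163.11 g/mol; 326 ÷ 163.11 ≈ 2, so the molecular formula is C16H6O8.

C16H6O8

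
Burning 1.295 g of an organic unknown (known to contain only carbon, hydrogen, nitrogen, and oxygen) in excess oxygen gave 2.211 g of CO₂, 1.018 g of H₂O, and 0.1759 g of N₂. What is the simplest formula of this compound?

mol C = 2.211 g CO₂ ÷ 44.009 g/mol = 0.050240 mol
mol H = 2 × 1.018 g H₂O ÷ 18.015 g/mol = 0.11302 mol
mol N = 2 × 0.1759 g N₂ ÷ 28.014 g/mol = 0.012558 mol
mass O = 1.295 − (0.60343 + 0.11392 + 0.17590) = 0.40175 g → mol O = 0.40175 ÷ 15.999 = 0.025111 mol
Divide by the smallest (0.012558 mol): C 4.001, H 9.000, N 1.000, O 2.000

C4H9NO2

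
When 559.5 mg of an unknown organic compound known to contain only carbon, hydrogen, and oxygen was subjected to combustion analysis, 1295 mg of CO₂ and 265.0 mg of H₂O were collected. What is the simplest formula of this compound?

C8H8O3

mol C = 1.295 g CO₂ ÷ 44.009 g/mol = 0.029426 mol
mol H = 2 × 0.2650 g H₂O ÷ 18.015 g/mol = 0.029420 mol
mass O = 0.5595 − (0.35343 + 0.029655) = 0.17641 g → mol O = 0.17641 ÷ 15.999 = 0.011026 mol
Divide by the smallest (0.011026 mol): C 2.669, H 2.668, O 1.000
Multiplying each by 3 gives whole numbers: C 8.01, H 8.00, O 3.00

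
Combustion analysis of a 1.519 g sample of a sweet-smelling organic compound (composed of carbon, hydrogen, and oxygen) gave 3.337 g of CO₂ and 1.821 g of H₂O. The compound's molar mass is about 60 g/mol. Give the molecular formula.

mol C = 3.337 g CO₂ ÷ 44.009 g/mol = 0.075825 mol
mol H = 2 × 1.821 g H₂O ÷ 18.015 g/mol = 0.20216 mol
mass O = 1.519 − (0.91074 + 0.20378) = 0.40448 g → mol O = 0.40448 ÷ 15.999 = 0.025282 mol
Divide by the smallest (0.025282 mol): C 2.999, H 7.997, O 1.000
Empirical formula: C3H8O
Empirical-formula mass = 60.10 g/mol; 60 ÷ 60.10 ≈ 1, so the molecular formula is C3H8O.

C3H8O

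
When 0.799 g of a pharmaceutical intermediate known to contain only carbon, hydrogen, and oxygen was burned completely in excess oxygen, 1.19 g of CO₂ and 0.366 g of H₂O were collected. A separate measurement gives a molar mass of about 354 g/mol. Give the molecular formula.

C12H18O12

mol C = 1.19 g CO₂ ÷ 44.009 g/mol = 0.02704 mol
mol H = 2 × 0.366 g H₂O ÷ 18.015 g/mol = 0.04063 mol
mass O = 0.799 − (0.3248 + 0.04096) = 0.4333 g → mol O = 0.4333 ÷ 15.999 = 0.02708 mol
Divide by the smallest (0.02704 mol): C 1.000, H 1.503, O 1.002
Multiplying each by 2 gives whole numbers: C 2.00, H 3.01, O 2.00
Empirical formula: C2H3O2
Empirical-formula mass = 59.04 g/mol; 354 ÷ 59.04 ≈ 6, so the molecular formula is C12H18O12.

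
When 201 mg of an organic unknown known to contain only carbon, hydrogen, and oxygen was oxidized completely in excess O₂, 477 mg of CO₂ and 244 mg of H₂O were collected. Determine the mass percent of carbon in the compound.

mol C = 0.477 g CO₂ ÷ 44.009 g/mol = 0.01084 mol
mol H = 2 × 0.244 g H₂O ÷ 18.015 g/mol = 0.02709 mol
mass O = 0.201 − (0.1302 + 0.02731) = 0.04351 g → mol O = 0.04351 ÷ 15.999 = 0.002720 mol
mass % C = 0.1302 g ÷ 0.201 g × 100%

64.8%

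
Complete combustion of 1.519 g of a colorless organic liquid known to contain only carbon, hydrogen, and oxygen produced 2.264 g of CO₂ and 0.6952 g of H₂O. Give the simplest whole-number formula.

mol C = 2.264 g CO₂ ÷ 44.009 g/mol = 0.051444 mol
mol H = 2 × 0.6952 g H₂O ÷ 18.015 g/mol = 0.077180 mol
mass O = 1.519 − (0.61789 + 0.077798) = 0.82331 g → mol O = 0.82331 ÷ 15.999 = 0.051460 mol
Divide by the smallest (0.051444 mol): C 1.000, H 1.500, O 1.000
Multiplying each by 2 gives whole numbers: C 2.00, H 3.00, O 2.00

C2H3O2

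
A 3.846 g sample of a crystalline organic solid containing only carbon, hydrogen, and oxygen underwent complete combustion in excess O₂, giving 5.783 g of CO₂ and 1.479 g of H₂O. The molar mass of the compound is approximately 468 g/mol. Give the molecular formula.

C16H20O16

mol C = 5.783 g CO₂ ÷ 44.009 g/mol = 0.13140 mol
mol H = 2 × 1.479 g H₂O ÷ 18.015 g/mol = 0.16420 mol
mass O = 3.846 − (1.5783 + 0.16551) = 2.1022 g → mol O = 2.1022 ÷ 15.999 = 0.13139 mol
Divide by the smallest (0.13139 mol): C 1.000, H 1.250, O 1.000
Multiplying each by 4 gives whole numbers: C 4.00, H 5.00, O 4.00
Empirical formula: C4H5O4
Empirical-formula mass = 117.08 g/mol; 468 ÷ 117.08 ≈ 4, so the molecular formula is C16H20O16.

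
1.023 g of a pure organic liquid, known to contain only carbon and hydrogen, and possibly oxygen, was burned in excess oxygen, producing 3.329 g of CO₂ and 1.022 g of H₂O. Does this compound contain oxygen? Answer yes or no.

no

mol C = 3.329 g CO₂ ÷ 44.009 g/mol = 0.075644 mol
mol H = 2 × 1.022 g H₂O ÷ 18.015 g/mol = 0.11346 mol
C and H together account for 1.0229 g — essentially the entire 1.023 g sample — so the compound contains no oxygen.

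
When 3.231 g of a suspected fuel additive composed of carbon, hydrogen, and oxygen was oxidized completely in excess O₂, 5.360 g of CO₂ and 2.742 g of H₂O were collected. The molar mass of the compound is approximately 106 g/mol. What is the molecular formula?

C4H10O3

mol C = 5.360 g CO₂ ÷ 44.009 g/mol = 0.12179 mol
mol H = 2 × 2.742 g H₂O ÷ 18.015 g/mol = 0.30441 mol
mass O = 3.231 − (1.4629 + 0.30685) = 1.4613 g → mol O = 1.4613 ÷ 15.999 = 0.091337 mol
Divide by the smallest (0.091337 mol): C 1.333, H 3.333, O 1.000
Multiplying each by 3 gives whole numbers: C 4.00, H 10.00, O 3.00
Empirical formula: C4H10O3
Empirical-formula mass = 106.12 g/mol; 106 ÷ 106.12 ≈ 1, so the molecular formula is C4H10O3.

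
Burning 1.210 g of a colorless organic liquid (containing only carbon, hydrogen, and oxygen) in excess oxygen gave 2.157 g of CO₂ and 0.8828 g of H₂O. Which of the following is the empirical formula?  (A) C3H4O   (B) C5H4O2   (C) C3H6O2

mol C = 2.157 g CO₂ ÷ 44.009 g/mol = 0.049013 mol
mol H = 2 × 0.8828 g H₂O ÷ 18.015 g/mol = 0.098007 mol
mass O = 1.210 − (0.58869 + 0.098791) = 0.52252 g → mol O = 0.52252 ÷ 15.999 = 0.032659 mol
Divide by the smallest (0.032659 mol): C 1.501, H 3.001, O 1.000
Multiplying each by 2 gives whole numbers: C 3.00, H 6.00, O 2.00

(C) C3H6O2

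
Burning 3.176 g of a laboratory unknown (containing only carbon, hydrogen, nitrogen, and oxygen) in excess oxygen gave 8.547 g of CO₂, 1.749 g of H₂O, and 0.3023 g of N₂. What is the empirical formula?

mol C = 8.547 g CO₂ ÷ 44.009 g/mol = 0.19421 mol
mol H = 2 × 1.749 g H₂O ÷ 18.015 g/mol = 0.19417 mol
mol N = 2 × 0.3023 g N₂ ÷ 28.014 g/mol = 0.021582 mol
mass O = 3.176 − (2.3327 + 0.19572 + 0.30230) = 0.34532 g → mol O = 0.34532 ÷ 15.999 = 0.021584 mol
Divide by the smallest (0.021582 mol): C 8.999, H 8.997, N 1.000, O 1.000

C9H9NO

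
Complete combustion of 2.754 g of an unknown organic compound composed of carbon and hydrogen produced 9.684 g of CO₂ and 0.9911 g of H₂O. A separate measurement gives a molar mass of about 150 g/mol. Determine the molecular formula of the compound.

mol C = 9.684 g CO₂ ÷ 44.009 g/mol = 0.22005 mol
mol H = 2 × 0.9911 g H₂O ÷ 18.015 g/mol = 0.11003 mol
Divide by the smallest (0.11003 mol): C 2.000, H 1.000
Empirical formula: C2H
Empirical-formula mass = 25.03 g/mol; 150 ÷ 25.03 ≈ 6, so the molecular formula is C12H6.

C12H6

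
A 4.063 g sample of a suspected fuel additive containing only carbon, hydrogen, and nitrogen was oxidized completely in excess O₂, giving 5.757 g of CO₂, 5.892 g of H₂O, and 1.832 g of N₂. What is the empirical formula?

mol C = 5.757 g CO₂ ÷ 44.009 g/mol = 0.13081 mol
mol H = 2 × 5.892 g H₂O ÷ 18.015 g/mol = 0.65412 mol
mol N = 2 × 1.832 g N₂ ÷ 28.014 g/mol = 0.13079 mol
Divide by the smallest (0.13079 mol): C 1.000, H 5.001, N 1.000

CH5N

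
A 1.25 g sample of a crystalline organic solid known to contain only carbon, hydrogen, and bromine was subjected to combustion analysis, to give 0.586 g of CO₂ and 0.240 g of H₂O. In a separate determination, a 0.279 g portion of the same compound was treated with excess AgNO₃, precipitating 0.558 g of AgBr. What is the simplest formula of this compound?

CH2Br

mol C = 0.586 g CO₂ ÷ 44.009 g/mol = 0.01332 mol
mol H = 2 × 0.240 g H₂O ÷ 18.015 g/mol = 0.02664 mol
From the AgBr data: mol Br per gram of compound = (0.558 ÷ 187.772) ÷ 0.279 = 0.01065 mol/g, so in the 1.25 g combustion sample mol Br = 0.01331 mol
Divide by the smallest (0.01331 mol): C 1.000, H 2.001, Br 1.000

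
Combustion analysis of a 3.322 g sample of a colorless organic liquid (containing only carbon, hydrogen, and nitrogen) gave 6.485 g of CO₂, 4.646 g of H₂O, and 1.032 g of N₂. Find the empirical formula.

mol C = 6.485 g CO₂ ÷ 44.009 g/mol = 0.14736 mol
mol H = 2 × 4.646 g H₂O ÷ 18.015 g/mol = 0.51579 mol
mol N = 2 × 1.032 g N₂ ÷ 28.014 g/mol = 0.073677 mol
Divide by the smallest (0.073677 mol): C 2.000, H 7.001, N 1.000

C2H7N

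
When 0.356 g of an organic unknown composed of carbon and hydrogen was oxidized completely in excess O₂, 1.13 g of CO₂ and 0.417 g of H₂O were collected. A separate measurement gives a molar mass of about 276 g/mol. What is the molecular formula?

C20H36

mol C = 1.13 g CO₂ ÷ 44.009 g/mol = 0.02568 mol
mol H = 2 × 0.417 g H₂O ÷ 18.015 g/mol = 0.04629 mol
Divide by the smallest (0.02568 mol): C 1.000, H 1.803
Multiplying each by 5 gives whole numbers: C 5.00, H 9.01
Empirical formula: C5H9
Empirical-formula mass = 69.13 g/mol; 276 ÷ 69.13 ≈ 4, so the molecular formula is C20H36.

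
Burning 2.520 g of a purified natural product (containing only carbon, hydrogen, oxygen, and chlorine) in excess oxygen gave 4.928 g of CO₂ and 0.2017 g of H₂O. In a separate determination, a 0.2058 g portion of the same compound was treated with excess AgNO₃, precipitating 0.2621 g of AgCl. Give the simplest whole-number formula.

C5HClO

mol C = 4.928 g CO₂ ÷ 44.009 g/mol = 0.11198 mol
mol H = 2 × 0.2017 g H₂O ÷ 18.015 g/mol = 0.022392 mol
From the AgCl data: mol Cl per gram of compound = (0.2621 ÷ 143.318) ÷ 0.2058 = 0.0088863 mol/g, so in the 2.520 g combustion sample mol Cl = 0.022393 mol
mass O = 2.520 − (1.3450 + 0.022572 + 0.79385) = 0.35862 g → mol O = 0.35862 ÷ 15.999 = 0.022415 mol
Divide by the smallest (0.022392 mol): C 5.001, H 1.000, Cl 1.000, O 1.001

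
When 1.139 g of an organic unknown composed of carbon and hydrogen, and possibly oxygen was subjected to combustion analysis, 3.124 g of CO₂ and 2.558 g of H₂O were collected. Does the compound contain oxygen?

mol C = 3.124 g CO₂ ÷ 44.009 g/mol = 0.070985 mol
mol H = 2 × 2.558 g H₂O ÷ 18.015 g/mol = 0.28399 mol
C and H together account for 1.1389 g — essentially the entire 1.139 g sample — so the compound contains no oxygen.

no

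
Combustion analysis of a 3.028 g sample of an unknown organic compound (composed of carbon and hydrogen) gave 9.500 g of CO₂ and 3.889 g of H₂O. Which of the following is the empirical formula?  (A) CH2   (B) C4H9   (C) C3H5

mol C = 9.500 g CO₂ ÷ 44.009 g/mol = 0.21586 mol
mol H = 2 × 3.889 g H₂O ÷ 18.015 g/mol = 0.43175 mol
Divide by the smallest (0.21586 mol): C 1.000, H 2.000

(A) CH2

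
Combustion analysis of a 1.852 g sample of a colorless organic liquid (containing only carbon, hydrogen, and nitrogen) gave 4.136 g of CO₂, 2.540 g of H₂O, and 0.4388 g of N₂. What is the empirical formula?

C3H9N

mol C = 4.136 g CO₂ ÷ 44.009 g/mol = 0.093981 mol
mol H = 2 × 2.540 g H₂O ÷ 18.015 g/mol = 0.28199 mol
mol N = 2 × 0.4388 g N₂ ÷ 28.014 g/mol = 0.031327 mol
Divide by the smallest (0.031327 mol): C 3.000, H 9.001, N 1.000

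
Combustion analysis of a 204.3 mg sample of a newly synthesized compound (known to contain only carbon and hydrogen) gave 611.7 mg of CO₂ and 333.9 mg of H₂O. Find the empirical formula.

mol C = 0.6117 g CO₂ ÷ 44.009 g/mol = 0.013899 mol
mol H = 2 × 0.3339 g H₂O ÷ 18.015 g/mol = 0.037069 mol
Divide by the smallest (0.013899 mol): C 1.000, H 2.667
Multiplying each by 3 gives whole numbers: C 3.00, H 8.00

C3H8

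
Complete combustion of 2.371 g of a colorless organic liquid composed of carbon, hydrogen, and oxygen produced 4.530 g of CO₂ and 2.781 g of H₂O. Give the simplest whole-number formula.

mol C = 4.530 g CO₂ ÷ 44.009 g/mol = 0.10293 mol
mol H = 2 × 2.781 g H₂O ÷ 18.015 g/mol = 0.30874 mol
mass O = 2.371 − (1.2363 + 0.31121) = 0.82345 g → mol O = 0.82345 ÷ 15.999 = 0.051469 mol
Divide by the smallest (0.051469 mol): C 2.000, H 5.999, O 1.000

C2H6O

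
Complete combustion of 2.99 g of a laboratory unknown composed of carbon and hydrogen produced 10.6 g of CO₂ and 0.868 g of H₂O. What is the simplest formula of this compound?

C5H2

mol C = 10.6 g CO₂ ÷ 44.009 g/mol = 0.2409 mol
mol H = 2 × 0.868 g H₂O ÷ 18.015 g/mol = 0.09636 mol
Divide by the smallest (0.09636 mol): C 2.499, H 1.000
Multiplying each by 2 gives whole numbers: C 5.00, H 2.00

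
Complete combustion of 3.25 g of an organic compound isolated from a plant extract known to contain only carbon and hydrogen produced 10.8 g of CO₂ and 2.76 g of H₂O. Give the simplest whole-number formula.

C4H5

mol C = 10.8 g CO₂ ÷ 44.009 g/mol = 0.2454 mol
mol H = 2 × 2.76 g H₂O ÷ 18.015 g/mol = 0.3064 mol
Divide by the smallest (0.2454 mol): C 1.000, H 1.249
Multiplying each by 4 gives whole numbers: C 4.00, H 4.99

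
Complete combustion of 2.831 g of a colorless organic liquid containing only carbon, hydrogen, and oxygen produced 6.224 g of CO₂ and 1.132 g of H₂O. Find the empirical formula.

C9H8O4

mol C = 6.224 g CO₂ ÷ 44.009 g/mol = 0.14143 mol
mol H = 2 × 1.132 g H₂O ÷ 18.015 g/mol = 0.12567 mol
mass O = 2.831 − (1.6987 + 0.12668) = 1.0057 g → mol O = 1.0057 ÷ 15.999 = 0.062858 mol
Divide by the smallest (0.062858 mol): C 2.250, H 1.999, O 1.000
Multiplying each by 4 gives whole numbers: C 9.00, H 8.00, O 4.00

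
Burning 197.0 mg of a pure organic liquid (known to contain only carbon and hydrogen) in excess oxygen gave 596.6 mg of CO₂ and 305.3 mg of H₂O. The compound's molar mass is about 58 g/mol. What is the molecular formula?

C4H10

mol C = 0.5966 g CO₂ ÷ 44.009 g/mol = 0.013556 mol
mol H = 2 × 0.3053 g H₂O ÷ 18.015 g/mol = 0.033894 mol
Divide by the smallest (0.013556 mol): C 1.000, H 2.500
Multiplying each by 2 gives whole numbers: C 2.00, H 5.00
Empirical formula: C2H5
Empirical-formula mass = 29.06 g/mol; 58 ÷ 29.06 ≈ 2, so the molecular formula is C4H10.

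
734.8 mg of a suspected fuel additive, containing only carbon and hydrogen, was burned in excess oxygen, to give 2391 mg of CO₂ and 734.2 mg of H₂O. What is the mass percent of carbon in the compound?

88.81%

mol C = 2.391 g CO₂ ÷ 44.009 g/mol = 0.054330 mol
mol H = 2 × 0.7342 g H₂O ÷ 18.015 g/mol = 0.081510 mol
mass % C = 0.65256 g ÷ 0.7348 g × 100%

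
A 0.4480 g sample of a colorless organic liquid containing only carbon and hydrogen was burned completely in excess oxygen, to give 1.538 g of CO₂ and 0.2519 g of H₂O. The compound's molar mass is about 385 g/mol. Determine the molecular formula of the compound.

C30H24

mol C = 1.538 g CO₂ ÷ 44.009 g/mol = 0.034947 mol
mol H = 2 × 0.2519 g H₂O ÷ 18.015 g/mol = 0.027966 mol
Divide by the smallest (0.027966 mol): C 1.250, H 1.000
Multiplying each by 4 gives whole numbers: C 5.00, H 4.00
Empirical formula: C5H4
Empirical-formula mass = 64.09 g/mol; 385 ÷ 64.09 ≈ 6, so the molecular formula is C30H24.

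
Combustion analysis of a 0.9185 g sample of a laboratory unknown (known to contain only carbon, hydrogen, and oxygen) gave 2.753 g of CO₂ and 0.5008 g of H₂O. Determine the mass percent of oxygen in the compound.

mol C = 2.753 g CO₂ ÷ 44.009 g/mol = 0.062555 mol
mol H = 2 × 0.5008 g H₂O ÷ 18.015 g/mol = 0.055598 mol
mass O = 0.9185 − (0.75135 + 0.056043) = 0.11110 g → mol O = 0.11110 ÷ 15.999 = 0.0069445 mol
mass % O = 0.11110 g ÷ 0.9185 g × 100%

12.10%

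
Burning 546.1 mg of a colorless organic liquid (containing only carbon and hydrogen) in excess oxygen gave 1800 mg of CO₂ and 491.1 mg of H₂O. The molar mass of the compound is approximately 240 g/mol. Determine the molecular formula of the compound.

mol C = 1.800 g CO₂ ÷ 44.009 g/mol = 0.040901 mol
mol H = 2 × 0.4911 g H₂O ÷ 18.015 g/mol = 0.054521 mol
Divide by the smallest (0.040901 mol): C 1.000, H 1.333
Multiplying each by 3 gives whole numbers: C 3.00, H 4.00
Empirical formula: C3H4
Empirical-formula mass = 40.06 g/mol; 240 ÷ 40.06 ≈ 6, so the molecular formula is C18H24.

C18H24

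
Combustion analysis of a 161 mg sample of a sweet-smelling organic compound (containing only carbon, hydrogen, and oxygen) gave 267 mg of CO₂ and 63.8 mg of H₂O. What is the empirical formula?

mol C = 0.267 g CO₂ ÷ 44.009 g/mol = 0.006067 mol
mol H = 2 × 0.0638 g H₂O ÷ 18.015 g/mol = 0.007083 mol
mass O = 0.161 − (0.07287 + 0.007140) = 0.08099 g → mol O = 0.08099 ÷ 15.999 = 0.005062 mol
Divide by the smallest (0.005062 mol): C 1.198, H 1.399, O 1.000
Multiplying each by 5 gives whole numbers: C 5.99, H 7.00, O 5.00

C6H7O5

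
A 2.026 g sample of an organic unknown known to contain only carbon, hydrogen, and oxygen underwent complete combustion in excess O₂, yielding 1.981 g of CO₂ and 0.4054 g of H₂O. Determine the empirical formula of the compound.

mol C = 1.981 g CO₂ ÷ 44.009 g/mol = 0.045014 mol
mol H = 2 × 0.4054 g H₂O ÷ 18.015 g/mol = 0.045007 mol
mass O = 2.026 − (0.54066 + 0.045367) = 1.4400 g → mol O = 1.4400 ÷ 15.999 = 0.090004 mol
Divide by the smallest (0.045007 mol): C 1.000, H 1.000, O 2.000

CHO2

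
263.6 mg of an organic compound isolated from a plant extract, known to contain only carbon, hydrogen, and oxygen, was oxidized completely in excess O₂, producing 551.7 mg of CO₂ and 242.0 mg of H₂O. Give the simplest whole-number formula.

C7H15O3

mol C = 0.5517 g CO₂ ÷ 44.009 g/mol = 0.012536 mol
mol H = 2 × 0.2420 g H₂O ÷ 18.015 g/mol = 0.026867 mol
mass O = 0.2636 − (0.15057 + 0.027081) = 0.085948 g → mol O = 0.085948 ÷ 15.999 = 0.0053721 mol
Divide by the smallest (0.0053721 mol): C 2.334, H 5.001, O 1.000
Multiplying each by 3 gives whole numbers: C 7.00, H 15.00, O 3.00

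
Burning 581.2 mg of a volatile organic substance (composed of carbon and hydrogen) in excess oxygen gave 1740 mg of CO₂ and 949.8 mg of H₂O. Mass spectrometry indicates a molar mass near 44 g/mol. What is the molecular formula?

mol C = 1.740 g CO₂ ÷ 44.009 g/mol = 0.039537 mol
mol H = 2 × 0.9498 g H₂O ÷ 18.015 g/mol = 0.10545 mol
Divide by the smallest (0.039537 mol): C 1.000, H 2.667
Multiplying each by 3 gives whole numbers: C 3.00, H 8.00
Empirical formula: C3H8
Empirical-formula mass = 44.10 g/mol; 44 ÷ 44.10 ≈ 1, so the molecular formula is C3H8.

C3H8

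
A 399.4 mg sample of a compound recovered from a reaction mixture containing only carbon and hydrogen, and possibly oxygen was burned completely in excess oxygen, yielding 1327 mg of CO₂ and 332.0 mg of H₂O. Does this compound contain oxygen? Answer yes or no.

mol C = 1.327 g CO₂ ÷ 44.009 g/mol = 0.030153 mol
mol H = 2 × 0.3320 g H₂O ÷ 18.015 g/mol = 0.036858 mol
C and H together account for 0.39932 g — essentially the entire 0.3994 g sample — so the compound contains no oxygen.

no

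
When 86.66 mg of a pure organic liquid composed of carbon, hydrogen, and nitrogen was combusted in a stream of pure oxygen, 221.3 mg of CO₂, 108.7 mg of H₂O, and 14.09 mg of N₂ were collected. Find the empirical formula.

mol C = 0.2213 g CO₂ ÷ 44.009 g/mol = 0.0050285 mol
mol H = 2 × 0.1087 g H₂O ÷ 18.015 g/mol = 0.012068 mol
mol N = 2 × 0.01409 g N₂ ÷ 28.014 g/mol = 0.0010059 mol
Divide by the smallest (0.0010059 mol): C 4.999, H 11.997, N 1.000

C5H12N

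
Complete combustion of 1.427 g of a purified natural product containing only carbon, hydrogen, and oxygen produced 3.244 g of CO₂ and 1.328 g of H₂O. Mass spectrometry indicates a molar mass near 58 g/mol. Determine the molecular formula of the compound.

mol C = 3.244 g CO₂ ÷ 44.009 g/mol = 0.073712 mol
mol H = 2 × 1.328 g H₂O ÷ 18.015 g/mol = 0.14743 mol
mass O = 1.427 − (0.88536 + 0.14861) = 0.39303 g → mol O = 0.39303 ÷ 15.999 = 0.024566 mol
Divide by the smallest (0.024566 mol): C 3.001, H 6.002, O 1.000
Empirical formula: C3H6O
Empirical-formula mass = 58.08 g/mol; 58 ÷ 58.08 ≈ 1, so the molecular formula is C3H6O.

C3H6O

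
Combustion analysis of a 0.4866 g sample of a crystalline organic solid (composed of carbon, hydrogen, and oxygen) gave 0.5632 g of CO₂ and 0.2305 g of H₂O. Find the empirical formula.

mol C = 0.5632 g CO₂ ÷ 44.009 g/mol = 0.012797 mol
mol H = 2 × 0.2305 g H₂O ÷ 18.015 g/mol = 0.025590 mol
mass O = 0.4866 − (0.15371 + 0.025795) = 0.30710 g → mol O = 0.30710 ÷ 15.999 = 0.019195 mol
Divide by the smallest (0.012797 mol): C 1.000, H 2.000, O 1.500
Multiplying each by 2 gives whole numbers: C 2.00, H 4.00, O 3.00

C2H4O3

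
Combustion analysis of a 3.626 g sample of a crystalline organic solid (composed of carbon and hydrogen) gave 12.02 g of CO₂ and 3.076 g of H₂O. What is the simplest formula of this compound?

mol C = 12.02 g CO₂ ÷ 44.009 g/mol = 0.27313 mol
mol H = 2 × 3.076 g H₂O ÷ 18.015 g/mol = 0.34149 mol
Divide by the smallest (0.27313 mol): C 1.000, H 1.250
Multiplying each by 4 gives whole numbers: C 4.00, H 5.00

C4H5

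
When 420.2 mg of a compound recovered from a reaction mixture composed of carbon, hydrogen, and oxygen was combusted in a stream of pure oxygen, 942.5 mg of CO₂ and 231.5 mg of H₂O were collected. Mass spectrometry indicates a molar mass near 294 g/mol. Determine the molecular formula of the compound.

mol C = 0.9425 g CO₂ ÷ 44.009 g/mol = 0.021416 mol
mol H = 2 × 0.2315 g H₂O ÷ 18.015 g/mol = 0.025701 mol
mass O = 0.4202 − (0.25723 + 0.025906) = 0.13707 g → mol O = 0.13707 ÷ 15.999 = 0.0085671 mol
Divide by the smallest (0.0085671 mol): C 2.500, H 3.000, O 1.000
Multiplying each by 2 gives whole numbers: C 5.00, H 6.00, O 2.00
Empirical formula: C5H6O2
Empirical-formula mass = 98.10 g/mol; 294 ÷ 98.10 ≈ 3, so the molecular formula is C15H18O6.

C15H18O6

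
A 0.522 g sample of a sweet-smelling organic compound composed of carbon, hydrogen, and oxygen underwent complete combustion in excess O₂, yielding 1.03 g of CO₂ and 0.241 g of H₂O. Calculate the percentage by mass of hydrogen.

mol C = 1.03 g CO₂ ÷ 44.009 g/mol = 0.02340 mol
mol H = 2 × 0.241 g H₂O ÷ 18.015 g/mol = 0.02676 mol
mass O = 0.522 − (0.2811 + 0.02697) = 0.2139 g → mol O = 0.2139 ÷ 15.999 = 0.01337 mol
mass % H = 0.02697 g ÷ 0.522 g × 100%

5.2%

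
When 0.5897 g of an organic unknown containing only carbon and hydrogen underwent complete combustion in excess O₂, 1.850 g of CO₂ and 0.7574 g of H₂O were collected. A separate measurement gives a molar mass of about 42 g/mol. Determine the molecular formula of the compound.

C3H6

mol C = 1.850 g CO₂ ÷ 44.009 g/mol = 0.042037 mol
mol H = 2 × 0.7574 g H₂O ÷ 18.015 g/mol = 0.084085 mol
Divide by the smallest (0.042037 mol): C 1.000, H 2.000
Empirical formula: CH2
Empirical-formula mass = 14.03 g/mol; 42 ÷ 14.03 ≈ 3, so the molecular formula is C3H6.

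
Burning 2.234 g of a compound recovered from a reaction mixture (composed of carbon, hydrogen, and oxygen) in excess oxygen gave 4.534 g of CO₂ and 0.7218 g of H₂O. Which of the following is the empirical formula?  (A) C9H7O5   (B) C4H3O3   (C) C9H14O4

(A) C9H7O5

mol C = 4.534 g CO₂ ÷ 44.009 g/mol = 0.10302 mol
mol H = 2 × 0.7218 g H₂O ÷ 18.015 g/mol = 0.080133 mol
mass O = 2.234 − (1.2374 + 0.080774) = 0.91580 g → mol O = 0.91580 ÷ 15.999 = 0.057241 mol
Divide by the smallest (0.057241 mol): C 1.800, H 1.400, O 1.000
Multiplying each by 5 gives whole numbers: C 9.00, H 7.00, O 5.00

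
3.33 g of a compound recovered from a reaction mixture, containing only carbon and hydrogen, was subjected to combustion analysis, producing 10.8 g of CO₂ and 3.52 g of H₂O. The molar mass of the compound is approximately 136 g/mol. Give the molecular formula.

mol C = 10.8 g CO₂ ÷ 44.009 g/mol = 0.2454 mol
mol H = 2 × 3.52 g H₂O ÷ 18.015 g/mol = 0.3908 mol
Divide by the smallest (0.2454 mol): C 1.000, H 1.592
Multiplying each by 5 gives whole numbers: C 5.00, H 7.96
Empirical formula: C5H8
Empirical-formula mass = 68.12 g/mol; 136 ÷ 68.12 ≈ 2, so the molecular formula is C10H16.

C10H16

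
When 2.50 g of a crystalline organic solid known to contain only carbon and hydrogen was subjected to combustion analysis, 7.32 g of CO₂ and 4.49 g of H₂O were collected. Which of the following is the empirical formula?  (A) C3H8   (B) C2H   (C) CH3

mol C = 7.32 g CO₂ ÷ 44.009 g/mol = 0.1663 mol
mol H = 2 × 4.49 g H₂O ÷ 18.015 g/mol = 0.4985 mol
Divide by the smallest (0.1663 mol): C 1.000, H 2.997

(C) CH3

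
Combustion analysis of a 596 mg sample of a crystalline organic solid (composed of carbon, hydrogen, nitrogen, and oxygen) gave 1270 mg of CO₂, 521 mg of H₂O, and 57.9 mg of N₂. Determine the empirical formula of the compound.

mol C = 1.27 g CO₂ ÷ 44.009 g/mol = 0.02886 mol
mol H = 2 × 0.521 g H₂O ÷ 18.015 g/mol = 0.05784 mol
mol N = 2 × 0.0579 g N₂ ÷ 28.014 g/mol = 0.004134 mol
mass O = 0.596 − (0.3466 + 0.05830 + 0.05790) = 0.1332 g → mol O = 0.1332 ÷ 15.999 = 0.008325 mol
Divide by the smallest (0.004134 mol): C 6.981, H 13.993, N 1.000, O 2.014

C7H14NO2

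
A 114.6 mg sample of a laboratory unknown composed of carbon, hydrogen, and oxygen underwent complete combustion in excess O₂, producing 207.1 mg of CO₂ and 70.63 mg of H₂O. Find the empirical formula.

C3H5O2

mol C = 0.2071 g CO₂ ÷ 44.009 g/mol = 0.0047059 mol
mol H = 2 × 0.07063 g H₂O ÷ 18.015 g/mol = 0.0078412 mol
mass O = 0.1146 − (0.056522 + 0.0079040) = 0.050174 g → mol O = 0.050174 ÷ 15.999 = 0.0031361 mol
Divide by the smallest (0.0031361 mol): C 1.501, H 2.500, O 1.000
Multiplying each by 2 gives whole numbers: C 3.00, H 5.00, O 2.00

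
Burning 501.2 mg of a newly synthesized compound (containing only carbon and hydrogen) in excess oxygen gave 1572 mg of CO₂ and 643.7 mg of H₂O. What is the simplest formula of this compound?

CH2

mol C = 1.572 g CO₂ ÷ 44.009 g/mol = 0.035720 mol
mol H = 2 × 0.6437 g H₂O ÷ 18.015 g/mol = 0.071463 mol
Divide by the smallest (0.035720 mol): C 1.000, H 2.001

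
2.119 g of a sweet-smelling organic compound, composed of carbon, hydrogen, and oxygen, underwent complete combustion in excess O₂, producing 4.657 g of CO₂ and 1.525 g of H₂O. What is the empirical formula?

C5H8O2

mol C = 4.657 g CO₂ ÷ 44.009 g/mol = 0.10582 mol
mol H = 2 × 1.525 g H₂O ÷ 18.015 g/mol = 0.16930 mol
mass O = 2.119 − (1.2710 + 0.17066) = 0.67735 g → mol O = 0.67735 ÷ 15.999 = 0.042337 mol
Divide by the smallest (0.042337 mol): C 2.499, H 3.999, O 1.000
Multiplying each by 2 gives whole numbers: C 5.00, H 8.00, O 2.00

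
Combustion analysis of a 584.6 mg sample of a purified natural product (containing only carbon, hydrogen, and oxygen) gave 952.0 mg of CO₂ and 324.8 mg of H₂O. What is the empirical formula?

C6H10O5

mol C = 0.9520 g CO₂ ÷ 44.009 g/mol = 0.021632 mol
mol H = 2 × 0.3248 g H₂O ÷ 18.015 g/mol = 0.036059 mol
mass O = 0.5846 − (0.25982 + 0.036347) = 0.28843 g → mol O = 0.28843 ÷ 15.999 = 0.018028 mol
Divide by the smallest (0.018028 mol): C 1.200, H 2.000, O 1.000
Multiplying each by 5 gives whole numbers: C 6.00, H 10.00, O 5.00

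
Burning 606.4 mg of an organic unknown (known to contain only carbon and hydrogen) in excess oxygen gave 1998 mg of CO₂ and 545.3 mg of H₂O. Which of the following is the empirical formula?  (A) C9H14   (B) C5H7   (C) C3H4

(C) C3H4

mol C = 1.998 g CO₂ ÷ 44.009 g/mol = 0.045400 mol
mol H = 2 × 0.5453 g H₂O ÷ 18.015 g/mol = 0.060538 mol
Divide by the smallest (0.045400 mol): C 1.000, H 1.333
Multiplying each by 3 gives whole numbers: C 3.00, H 4.00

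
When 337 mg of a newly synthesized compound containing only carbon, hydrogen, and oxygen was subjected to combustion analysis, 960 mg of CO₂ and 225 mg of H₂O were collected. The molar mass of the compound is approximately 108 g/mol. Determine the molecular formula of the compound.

C7H8O

mol C = 0.960 g CO₂ ÷ 44.009 g/mol = 0.02181 mol
mol H = 2 × 0.225 g H₂O ÷ 18.015 g/mol = 0.02498 mol
mass O = 0.337 − (0.2620 + 0.02518) = 0.04982 g → mol O = 0.04982 ÷ 15.999 = 0.003114 mol
Divide by the smallest (0.003114 mol): C 7.006, H 8.022, O 1.000
Empirical formula: C7H8O
Empirical-formula mass = 108.14 g/mol; 108 ÷ 108.14 ≈ 1, so the molecular formula is C7H8O.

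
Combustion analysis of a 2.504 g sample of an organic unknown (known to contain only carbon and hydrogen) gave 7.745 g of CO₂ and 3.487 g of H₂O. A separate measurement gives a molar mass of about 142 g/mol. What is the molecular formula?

C10H22

mol C = 7.745 g CO₂ ÷ 44.009 g/mol = 0.17599 mol
mol H = 2 × 3.487 g H₂O ÷ 18.015 g/mol = 0.38712 mol
Divide by the smallest (0.17599 mol): C 1.000, H 2.200
Multiplying each by 5 gives whole numbers: C 5.00, H 11.00
Empirical formula: C5H11
Empirical-formula mass = 71.14 g/mol; 142 ÷ 71.14 ≈ 2, so the molecular formula is C10H22.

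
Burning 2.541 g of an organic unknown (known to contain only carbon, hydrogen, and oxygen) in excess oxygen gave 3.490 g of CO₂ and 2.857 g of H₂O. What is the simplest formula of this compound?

CH4O

mol C = 3.490 g CO₂ ÷ 44.009 g/mol = 0.079302 mol
mol H = 2 × 2.857 g H₂O ÷ 18.015 g/mol = 0.31718 mol
mass O = 2.541 − (0.95250 + 0.31972) = 1.2688 g → mol O = 1.2688 ÷ 15.999 = 0.079304 mol
Divide by the smallest (0.079302 mol): C 1.000, H 4.000, O 1.000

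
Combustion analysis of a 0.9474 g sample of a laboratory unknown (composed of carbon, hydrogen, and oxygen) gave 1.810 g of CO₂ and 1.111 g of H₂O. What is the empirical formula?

C2H6O

mol C = 1.810 g CO₂ ÷ 44.009 g/mol = 0.041128 mol
mol H = 2 × 1.111 g H₂O ÷ 18.015 g/mol = 0.12334 mol
mass O = 0.9474 − (0.49399 + 0.12433) = 0.32908 g → mol O = 0.32908 ÷ 15.999 = 0.020569 mol
Divide by the smallest (0.020569 mol): C 2.000, H 5.996, O 1.000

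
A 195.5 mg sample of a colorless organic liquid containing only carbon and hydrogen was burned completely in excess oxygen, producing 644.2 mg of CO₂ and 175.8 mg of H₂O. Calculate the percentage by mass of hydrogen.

10.06%

mol C = 0.6442 g CO₂ ÷ 44.009 g/mol = 0.014638 mol
mol H = 2 × 0.1758 g H₂O ÷ 18.015 g/mol = 0.019517 mol
mass % H = 0.019673 g ÷ 0.1955 g × 100%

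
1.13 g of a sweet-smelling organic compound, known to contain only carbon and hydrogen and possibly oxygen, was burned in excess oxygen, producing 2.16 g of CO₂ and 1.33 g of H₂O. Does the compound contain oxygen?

mol C = 2.16 g CO₂ ÷ 44.009 g/mol = 0.04908 mol
mol H = 2 × 1.33 g H₂O ÷ 18.015 g/mol = 0.1477 mol
C and H account for only 0.7383 g of the 1.13 g sample; the remaining 0.3917 g must be oxygen.

yes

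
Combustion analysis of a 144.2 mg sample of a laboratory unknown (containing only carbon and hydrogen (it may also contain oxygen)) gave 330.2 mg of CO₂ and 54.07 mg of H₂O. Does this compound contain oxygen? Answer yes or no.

yes

mol C = 0.3302 g CO₂ ÷ 44.009 g/mol = 0.0075030 mol
mol H = 2 × 0.05407 g H₂O ÷ 18.015 g/mol = 0.0060028 mol
C and H account for only 0.096169 g of the 0.1442 g sample; the remaining 0.048031 g must be oxygen.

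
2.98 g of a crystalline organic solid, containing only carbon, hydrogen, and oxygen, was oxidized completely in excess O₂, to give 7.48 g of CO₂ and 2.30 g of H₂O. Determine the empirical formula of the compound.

mol C = 7.48 g CO₂ ÷ 44.009 g/mol = 0.1700 mol
mol H = 2 × 2.30 g H₂O ÷ 18.015 g/mol = 0.2553 mol
mass O = 2.98 − (2.041 + 0.2574) = 0.6812 g → mol O = 0.6812 ÷ 15.999 = 0.04258 mol
Divide by the smallest (0.04258 mol): C 3.992, H 5.997, O 1.000

C4H6O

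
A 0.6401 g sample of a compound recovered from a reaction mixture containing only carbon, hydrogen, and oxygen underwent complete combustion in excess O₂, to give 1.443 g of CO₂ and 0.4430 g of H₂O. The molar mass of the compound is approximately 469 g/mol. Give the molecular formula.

mol C = 1.443 g CO₂ ÷ 44.009 g/mol = 0.032789 mol
mol H = 2 × 0.4430 g H₂O ÷ 18.015 g/mol = 0.049181 mol
mass O = 0.6401 − (0.39383 + 0.049575) = 0.19670 g → mol O = 0.19670 ÷ 15.999 = 0.012294 mol
Divide by the smallest (0.012294 mol): C 2.667, H 4.000, O 1.000
Multiplying each by 3 gives whole numbers: C 8.00, H 12.00, O 3.00
Empirical formula: C8H12O3
Empirical-formula mass = 156.18 g/mol; 469 ÷ 156.18 ≈ 3, so the molecular formula is C24H36O9.

C24H36O9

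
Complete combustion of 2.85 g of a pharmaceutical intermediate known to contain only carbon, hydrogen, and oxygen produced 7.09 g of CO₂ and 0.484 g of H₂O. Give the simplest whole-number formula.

C3HO

mol C = 7.09 g CO₂ ÷ 44.009 g/mol = 0.1611 mol
mol H = 2 × 0.484 g H₂O ÷ 18.015 g/mol = 0.05373 mol
mass O = 2.85 − (1.935 + 0.05416) = 0.8608 g → mol O = 0.8608 ÷ 15.999 = 0.05380 mol
Divide by the smallest (0.05373 mol): C 2.998, H 1.000, O 1.001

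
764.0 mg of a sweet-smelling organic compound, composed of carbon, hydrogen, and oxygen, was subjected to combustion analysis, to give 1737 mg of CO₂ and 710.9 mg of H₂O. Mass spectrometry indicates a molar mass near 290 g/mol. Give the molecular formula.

C15H30O5

mol C = 1.737 g CO₂ ÷ 44.009 g/mol = 0.039469 mol
mol H = 2 × 0.7109 g H₂O ÷ 18.015 g/mol = 0.078923 mol
mass O = 0.7640 − (0.47406 + 0.079555) = 0.21038 g → mol O = 0.21038 ÷ 15.999 = 0.013150 mol
Divide by the smallest (0.013150 mol): C 3.002, H 6.002, O 1.000
Empirical formula: C3H6O
Empirical-formula mass = 58.08 g/mol; 290 ÷ 58.08 ≈ 5, so the molecular formula is C15H30O5.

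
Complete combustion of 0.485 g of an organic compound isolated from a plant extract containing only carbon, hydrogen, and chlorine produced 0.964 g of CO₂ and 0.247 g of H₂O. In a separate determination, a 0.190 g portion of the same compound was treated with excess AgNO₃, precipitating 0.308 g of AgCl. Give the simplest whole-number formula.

C4H5Cl

mol C = 0.964 g CO₂ ÷ 44.009 g/mol = 0.02190 mol
mol H = 2 × 0.247 g H₂O ÷ 18.015 g/mol = 0.02742 mol
From the AgCl data: mol Cl per gram of compound = (0.308 ÷ 143.318) ÷ 0.190 = 0.01131 mol/g, so in the 0.485 g combustion sample mol Cl = 0.005486 mol
Divide by the smallest (0.005486 mol): C 3.993, H 4.999, Cl 1.000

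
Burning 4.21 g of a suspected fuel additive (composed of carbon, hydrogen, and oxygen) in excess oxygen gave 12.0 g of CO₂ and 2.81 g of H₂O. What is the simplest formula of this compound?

C7H8O

mol C = 12.0 g CO₂ ÷ 44.009 g/mol = 0.2727 mol
mol H = 2 × 2.81 g H₂O ÷ 18.015 g/mol = 0.3120 mol
mass O = 4.21 − (3.275 + 0.3145) = 0.6205 g → mol O = 0.6205 ÷ 15.999 = 0.03878 mol
Divide by the smallest (0.03878 mol): C 7.031, H 8.044, O 1.000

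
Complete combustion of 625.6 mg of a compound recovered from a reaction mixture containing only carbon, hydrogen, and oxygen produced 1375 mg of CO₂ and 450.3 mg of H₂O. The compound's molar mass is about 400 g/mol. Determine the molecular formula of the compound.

mol C = 1.375 g CO₂ ÷ 44.009 g/mol = 0.031244 mol
mol H = 2 × 0.4503 g H₂O ÷ 18.015 g/mol = 0.049992 mol
mass O = 0.6256 − (0.37527 + 0.050392) = 0.19994 g → mol O = 0.19994 ÷ 15.999 = 0.012497 mol
Divide by the smallest (0.012497 mol): C 2.500, H 4.000, O 1.000
Multiplying each by 2 gives whole numbers: C 5.00, H 8.00, O 2.00
Empirical formula: C5H8O2
Empirical-formula mass = 100.12 g/mol; 400 ÷ 100.12 ≈ 4, so the molecular formula is C20H32O8.

C20H32O8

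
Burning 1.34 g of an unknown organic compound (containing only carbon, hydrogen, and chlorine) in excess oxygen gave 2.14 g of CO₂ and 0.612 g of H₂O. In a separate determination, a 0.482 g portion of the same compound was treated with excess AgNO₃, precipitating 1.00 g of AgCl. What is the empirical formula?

mol C = 2.14 g CO₂ ÷ 44.009 g/mol = 0.04863 mol
mol H = 2 × 0.612 g H₂O ÷ 18.015 g/mol = 0.06794 mol
From the AgCl data: mol Cl per gram of compound = (1.00 ÷ 143.318) ÷ 0.482 = 0.01448 mol/g, so in the 1.34 g combustion sample mol Cl = 0.01940 mol
Divide by the smallest (0.01940 mol): C 2.507, H 3.503, Cl 1.000
Multiplying each by 2 gives whole numbers: C 5.01, H 7.01, Cl 2.00

C5H7Cl2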